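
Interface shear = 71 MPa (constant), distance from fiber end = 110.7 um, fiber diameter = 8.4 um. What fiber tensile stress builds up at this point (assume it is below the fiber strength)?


Force balance: sigma_f * (pi*d^2/4) = tau * (pi*d) * x  ->  sigma_f = 4 * tau * x / d
sigma_f = 4 * 71 * 110.7 / 8.4 = 3742.7 MPa

3742.7 MPa


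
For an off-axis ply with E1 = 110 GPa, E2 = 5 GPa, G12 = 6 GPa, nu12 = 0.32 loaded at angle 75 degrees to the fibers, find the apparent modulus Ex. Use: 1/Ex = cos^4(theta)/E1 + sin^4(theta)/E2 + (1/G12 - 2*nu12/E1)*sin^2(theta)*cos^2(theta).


cos^4(75) = 0.004487, sin^4(75) = 0.870513, sin^2(75)*cos^2(75) = 0.0625
1/G12 - 2*nu12/E1 = 1/6 - 2*0.32/110 = 0.160848 GPa^-1
1/Ex = 0.004487/110 + 0.870513/5 + 0.160848*0.0625 = 0.1841964 GPa^-1
Ex = 5.43 GPa

5.43 GPa


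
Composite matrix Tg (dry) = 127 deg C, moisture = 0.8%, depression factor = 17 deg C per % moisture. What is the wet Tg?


Tg_wet = Tg_dry - k*moisture = 127 - 17*0.8 = 113.4 deg C

113.4 deg C


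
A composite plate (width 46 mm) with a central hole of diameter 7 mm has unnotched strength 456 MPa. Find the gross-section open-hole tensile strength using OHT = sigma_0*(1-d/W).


OHT = sigma_0*(1-d/W) = 456*(1-7/46) = 386.6 MPa

386.6 MPa


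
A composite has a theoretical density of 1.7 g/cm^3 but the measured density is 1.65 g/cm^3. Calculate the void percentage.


Void% = (rho_theo - rho_actual)/rho_theo * 100 = (1.7 - 1.65)/1.7 * 100 = 2.94%

2.94%


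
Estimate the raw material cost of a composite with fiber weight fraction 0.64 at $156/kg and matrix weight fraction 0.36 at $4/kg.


Cost = cost_f*Wf + cost_m*Wm = 156*0.64 + 4*0.36 = $101.28/kg

$101.28/kg


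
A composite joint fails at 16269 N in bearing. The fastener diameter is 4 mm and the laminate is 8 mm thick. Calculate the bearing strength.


sigma_br = F/(d*h) = 16269/(4*8) = 508.4 MPa

508.4 MPa


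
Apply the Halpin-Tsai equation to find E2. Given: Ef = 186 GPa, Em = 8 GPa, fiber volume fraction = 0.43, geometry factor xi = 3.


eta = (Ef/Em - 1)/(Ef/Em + xi) = (23.25 - 1)/(23.25 + 3) = 0.8476
E2 = Em*(1+xi*eta*Vf)/(1-eta*Vf) = 26.35 GPa

26.35 GPa


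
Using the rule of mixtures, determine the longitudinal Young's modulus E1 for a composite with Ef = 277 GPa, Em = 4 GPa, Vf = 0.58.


E1 = Ef*Vf + Em*(1-Vf) = 277*0.58 + 4*0.42 = 162.34 GPa

162.34 GPa


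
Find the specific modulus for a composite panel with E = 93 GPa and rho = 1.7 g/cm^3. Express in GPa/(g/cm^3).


Specific stiffness = E/rho = 93/1.7 = 54.7 GPa/(g/cm^3)

54.7 GPa/(g/cm^3)


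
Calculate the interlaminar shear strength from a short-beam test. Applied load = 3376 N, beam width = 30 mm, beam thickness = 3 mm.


ILSS = 3F/(4bh) = 3*3376/(4*30*3) = 28.13 MPa

28.13 MPa


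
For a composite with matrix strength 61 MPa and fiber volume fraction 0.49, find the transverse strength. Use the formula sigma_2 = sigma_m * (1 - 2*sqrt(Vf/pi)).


factor = 1 - 2*sqrt(0.49/pi) = 0.2101
sigma_2 = 61 * 0.2101 = 12.82 MPa

12.82 MPa


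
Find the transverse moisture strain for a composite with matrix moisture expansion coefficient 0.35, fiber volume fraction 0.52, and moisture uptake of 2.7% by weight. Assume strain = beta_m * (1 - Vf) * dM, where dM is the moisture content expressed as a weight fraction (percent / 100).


dM = 2.7/100 = 0.027
strain = beta_m * (1-Vf) * dM = 0.35 * 0.48 * 0.027 = 0.004536

0.004536


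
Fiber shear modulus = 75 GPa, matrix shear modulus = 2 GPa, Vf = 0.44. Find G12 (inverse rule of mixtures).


1/G12 = Vf/Gf + (1-Vf)/Gm = 0.44/75 + 0.56/2
G12 = 3.5 GPa

3.5 GPa


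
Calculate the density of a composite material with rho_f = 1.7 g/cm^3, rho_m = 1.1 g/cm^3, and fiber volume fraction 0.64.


rho_c = rho_f*Vf + rho_m*(1-Vf) = 1.7*0.64 + 1.1*0.36 = 1.484 g/cm^3

1.484 g/cm^3


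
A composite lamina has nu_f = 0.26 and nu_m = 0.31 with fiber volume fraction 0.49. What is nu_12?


nu_12 = nu_f*Vf + nu_m*(1-Vf) = 0.26*0.49 + 0.31*0.51 = 0.2855

0.2855


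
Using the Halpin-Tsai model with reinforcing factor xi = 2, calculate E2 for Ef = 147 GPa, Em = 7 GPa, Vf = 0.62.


eta = (Ef/Em - 1)/(Ef/Em + xi) = (21.0 - 1)/(21.0 + 2) = 0.8696
E2 = Em*(1+xi*eta*Vf)/(1-eta*Vf) = 31.57 GPa

31.57 GPa


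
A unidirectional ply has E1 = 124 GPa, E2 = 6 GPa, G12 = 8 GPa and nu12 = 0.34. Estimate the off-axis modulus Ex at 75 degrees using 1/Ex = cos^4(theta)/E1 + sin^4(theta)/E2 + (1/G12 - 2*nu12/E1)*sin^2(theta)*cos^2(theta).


cos^4(75) = 0.004487, sin^4(75) = 0.870513, sin^2(75)*cos^2(75) = 0.0625
1/G12 - 2*nu12/E1 = 1/8 - 2*0.34/124 = 0.119516 GPa^-1
1/Ex = 0.004487/124 + 0.870513/6 + 0.119516*0.0625 = 0.1525914 GPa^-1
Ex = 6.55 GPa

6.55 GPa


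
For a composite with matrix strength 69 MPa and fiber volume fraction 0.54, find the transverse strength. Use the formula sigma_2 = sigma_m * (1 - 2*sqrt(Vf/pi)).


factor = 1 - 2*sqrt(0.54/pi) = 0.1708
sigma_2 = 69 * 0.1708 = 11.79 MPa

11.79 MPa


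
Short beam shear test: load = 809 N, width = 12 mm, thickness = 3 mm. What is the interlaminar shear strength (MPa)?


ILSS = 3F/(4bh) = 3*809/(4*12*3) = 16.85 MPa

16.85 MPa


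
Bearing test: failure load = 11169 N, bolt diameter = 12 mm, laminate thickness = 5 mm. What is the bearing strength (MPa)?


sigma_br = F/(d*h) = 11169/(12*5) = 186.2 MPa

186.2 MPa


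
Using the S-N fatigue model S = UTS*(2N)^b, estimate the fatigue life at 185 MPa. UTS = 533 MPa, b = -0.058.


N = 0.5 * (S/UTS)^(1/b) = 0.5 * (185/533)^(1/-0.058) = 4.1912e+07 cycles

4.1912e+07 cycles


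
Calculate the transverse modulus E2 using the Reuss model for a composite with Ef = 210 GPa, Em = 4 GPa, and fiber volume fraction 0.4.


1/E2 = Vf/Ef + (1-Vf)/Em = 0.4/210 + 0.6/4
E2 = 6.58 GPa

6.58 GPa


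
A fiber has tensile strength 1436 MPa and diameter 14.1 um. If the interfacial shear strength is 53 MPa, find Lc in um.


Lc = sigma_f * d / (2 * tau_i) = 1436 * 14.1 / (2 * 53) = 191.0 um

191.0 um


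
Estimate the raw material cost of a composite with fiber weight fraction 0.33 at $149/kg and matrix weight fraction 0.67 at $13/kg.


Cost = cost_f*Wf + cost_m*Wm = 149*0.33 + 13*0.67 = $57.88/kg

$57.88/kg


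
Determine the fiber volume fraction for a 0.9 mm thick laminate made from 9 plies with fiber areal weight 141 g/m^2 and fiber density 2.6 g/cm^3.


Vf = n * FAW / (rho_f * h * 1000) = 9 * 141 / (2.6 * 0.9 * 1000) = 0.5423

0.5423


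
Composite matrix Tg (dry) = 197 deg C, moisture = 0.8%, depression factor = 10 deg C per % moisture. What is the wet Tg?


Tg_wet = Tg_dry - k*moisture = 197 - 10*0.8 = 189.0 deg C

189.0 deg C


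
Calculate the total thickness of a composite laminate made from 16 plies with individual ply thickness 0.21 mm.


h = n * t_ply = 16 * 0.21 = 3.36 mm

3.36 mm


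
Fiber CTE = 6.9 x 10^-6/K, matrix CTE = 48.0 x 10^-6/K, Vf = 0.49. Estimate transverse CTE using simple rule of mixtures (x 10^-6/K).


alpha_2 = alpha_f*Vf + alpha_m*(1-Vf) = 6.9*0.49 + 48.0*0.51 = 27.9 x 10^-6/K

27.9 x 10^-6/K


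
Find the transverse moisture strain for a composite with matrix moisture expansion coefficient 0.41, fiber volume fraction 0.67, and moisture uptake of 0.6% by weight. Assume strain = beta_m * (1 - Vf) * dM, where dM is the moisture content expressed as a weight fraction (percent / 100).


dM = 0.6/100 = 0.006
strain = beta_m * (1-Vf) * dM = 0.41 * 0.33 * 0.006 = 0.0008118

0.0008118


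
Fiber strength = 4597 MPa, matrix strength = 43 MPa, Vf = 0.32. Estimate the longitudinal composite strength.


sigma_1 = sigma_f*Vf + sigma_m*(1-Vf) = 4597*0.32 + 43*0.68 = 1500.3 MPa

1500.3 MPa


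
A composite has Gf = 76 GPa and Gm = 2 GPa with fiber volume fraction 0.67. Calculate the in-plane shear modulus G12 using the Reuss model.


1/G12 = Vf/Gf + (1-Vf)/Gm = 0.67/76 + 0.33/2
G12 = 5.75 GPa

5.75 GPa


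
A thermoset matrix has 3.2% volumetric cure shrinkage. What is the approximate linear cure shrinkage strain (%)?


Linear shrinkage ≈ vol_shrink/3 = 3.2/3 = 1.067%

1.067%


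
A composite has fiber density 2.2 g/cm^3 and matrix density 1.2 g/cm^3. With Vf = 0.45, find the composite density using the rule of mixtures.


rho_c = rho_f*Vf + rho_m*(1-Vf) = 2.2*0.45 + 1.2*0.55 = 1.65 g/cm^3

1.65 g/cm^3


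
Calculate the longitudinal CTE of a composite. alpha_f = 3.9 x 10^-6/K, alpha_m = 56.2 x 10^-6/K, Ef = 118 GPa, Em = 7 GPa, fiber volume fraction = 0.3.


E1 = Ef*Vf + Em*(1-Vf) = 40.3
alpha_1 = (alpha_f*Ef*Vf + alpha_m*Em*(1-Vf))/E1 = 10.26 x 10^-6/K

10.26 x 10^-6/K


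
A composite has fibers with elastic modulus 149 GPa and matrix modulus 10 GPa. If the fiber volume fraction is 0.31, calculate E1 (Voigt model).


E1 = Ef*Vf + Em*(1-Vf) = 149*0.31 + 10*0.69 = 53.09 GPa

53.09 GPa


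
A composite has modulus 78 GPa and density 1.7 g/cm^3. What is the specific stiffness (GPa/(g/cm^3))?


Specific stiffness = E/rho = 78/1.7 = 45.9 GPa/(g/cm^3)

45.9 GPa/(g/cm^3)


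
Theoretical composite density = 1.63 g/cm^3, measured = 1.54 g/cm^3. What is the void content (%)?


Void% = (rho_theo - rho_actual)/rho_theo * 100 = (1.63 - 1.54)/1.63 * 100 = 5.52%

5.52%


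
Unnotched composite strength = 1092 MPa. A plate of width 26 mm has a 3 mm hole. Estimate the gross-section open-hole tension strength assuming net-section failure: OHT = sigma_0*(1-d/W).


OHT = sigma_0*(1-d/W) = 1092*(1-3/26) = 966.0 MPa

966.0 MPa


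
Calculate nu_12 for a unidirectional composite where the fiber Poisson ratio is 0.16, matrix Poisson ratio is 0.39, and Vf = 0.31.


nu_12 = nu_f*Vf + nu_m*(1-Vf) = 0.16*0.31 + 0.39*0.69 = 0.3187

0.3187


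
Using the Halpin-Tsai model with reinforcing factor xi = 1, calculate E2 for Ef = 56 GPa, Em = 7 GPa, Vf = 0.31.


eta = (Ef/Em - 1)/(Ef/Em + xi) = (8.0 - 1)/(8.0 + 1) = 0.7778
E2 = Em*(1+xi*eta*Vf)/(1-eta*Vf) = 11.45 GPa

11.45 GPa


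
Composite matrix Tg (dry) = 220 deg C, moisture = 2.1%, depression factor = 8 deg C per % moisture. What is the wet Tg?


Tg_wet = Tg_dry - k*moisture = 220 - 8*2.1 = 203.2 deg C

203.2 deg C


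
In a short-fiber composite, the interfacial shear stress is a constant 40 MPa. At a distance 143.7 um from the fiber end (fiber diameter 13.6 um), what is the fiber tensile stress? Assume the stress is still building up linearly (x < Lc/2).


Force balance: sigma_f * (pi*d^2/4) = tau * (pi*d) * x  ->  sigma_f = 4 * tau * x / d
sigma_f = 4 * 40 * 143.7 / 13.6 = 1690.6 MPa

1690.6 MPa


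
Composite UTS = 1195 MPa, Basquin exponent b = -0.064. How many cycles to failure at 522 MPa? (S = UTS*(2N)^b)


N = 0.5 * (S/UTS)^(1/b) = 0.5 * (522/1195)^(1/-0.064) = 208565.2330 cycles

208565.2330 cycles


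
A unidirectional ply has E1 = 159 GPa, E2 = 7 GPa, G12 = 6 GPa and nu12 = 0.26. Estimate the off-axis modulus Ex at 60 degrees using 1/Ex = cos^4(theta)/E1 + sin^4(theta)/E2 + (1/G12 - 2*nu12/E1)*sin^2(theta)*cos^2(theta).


cos^4(60) = 0.0625, sin^4(60) = 0.5625, sin^2(60)*cos^2(60) = 0.1875
1/G12 - 2*nu12/E1 = 1/6 - 2*0.26/159 = 0.163396 GPa^-1
1/Ex = 0.0625/159 + 0.5625/7 + 0.163396*0.1875 = 0.111387 GPa^-1
Ex = 8.98 GPa

8.98 GPa


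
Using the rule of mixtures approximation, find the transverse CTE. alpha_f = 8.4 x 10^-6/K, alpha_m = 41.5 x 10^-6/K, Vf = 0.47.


alpha_2 = alpha_f*Vf + alpha_m*(1-Vf) = 8.4*0.47 + 41.5*0.53 = 25.9 x 10^-6/K

25.9 x 10^-6/K


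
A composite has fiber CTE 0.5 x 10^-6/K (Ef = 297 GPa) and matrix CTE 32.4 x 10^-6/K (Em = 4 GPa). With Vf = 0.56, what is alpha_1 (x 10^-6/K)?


E1 = Ef*Vf + Em*(1-Vf) = 168.08
alpha_1 = (alpha_f*Ef*Vf + alpha_m*Em*(1-Vf))/E1 = 0.83 x 10^-6/K

0.83 x 10^-6/K


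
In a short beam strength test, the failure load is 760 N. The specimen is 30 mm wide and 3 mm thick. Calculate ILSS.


ILSS = 3F/(4bh) = 3*760/(4*30*3) = 6.33 MPa

6.33 MPa


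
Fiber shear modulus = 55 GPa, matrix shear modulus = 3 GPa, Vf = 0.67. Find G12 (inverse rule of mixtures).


1/G12 = Vf/Gf + (1-Vf)/Gm = 0.67/55 + 0.33/3
G12 = 8.18 GPa

8.18 GPa


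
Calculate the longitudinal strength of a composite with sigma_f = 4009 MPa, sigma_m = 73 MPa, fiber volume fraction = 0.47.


sigma_1 = sigma_f*Vf + sigma_m*(1-Vf) = 4009*0.47 + 73*0.53 = 1922.9 MPa

1922.9 MPa


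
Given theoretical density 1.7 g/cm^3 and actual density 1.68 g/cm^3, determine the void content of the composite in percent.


Void% = (rho_theo - rho_actual)/rho_theo * 100 = (1.7 - 1.68)/1.7 * 100 = 1.18%

1.18%


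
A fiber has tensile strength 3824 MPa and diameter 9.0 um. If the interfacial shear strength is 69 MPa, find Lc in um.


Lc = sigma_f * d / (2 * tau_i) = 3824 * 9.0 / (2 * 69) = 249.4 um

249.4 um


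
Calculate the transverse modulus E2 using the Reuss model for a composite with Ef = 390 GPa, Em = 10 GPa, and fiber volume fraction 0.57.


1/E2 = Vf/Ef + (1-Vf)/Em = 0.57/390 + 0.43/10
E2 = 22.49 GPa

22.49 GPa


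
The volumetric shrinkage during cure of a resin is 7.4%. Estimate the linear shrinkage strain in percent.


Linear shrinkage ≈ vol_shrink/3 = 7.4/3 = 2.467%

2.467%


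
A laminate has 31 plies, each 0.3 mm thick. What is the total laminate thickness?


h = n * t_ply = 31 * 0.3 = 9.3 mm

9.3 mm


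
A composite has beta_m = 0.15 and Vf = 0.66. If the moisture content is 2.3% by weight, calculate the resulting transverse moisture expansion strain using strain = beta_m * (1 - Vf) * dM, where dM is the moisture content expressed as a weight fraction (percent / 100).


dM = 2.3/100 = 0.023
strain = beta_m * (1-Vf) * dM = 0.15 * 0.34 * 0.023 = 0.001173

0.001173


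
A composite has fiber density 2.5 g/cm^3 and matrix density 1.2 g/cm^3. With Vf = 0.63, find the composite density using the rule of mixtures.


rho_c = rho_f*Vf + rho_m*(1-Vf) = 2.5*0.63 + 1.2*0.37 = 2.019 g/cm^3

2.019 g/cm^3


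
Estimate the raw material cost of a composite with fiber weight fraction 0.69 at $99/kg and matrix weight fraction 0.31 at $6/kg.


Cost = cost_f*Wf + cost_m*Wm = 99*0.69 + 6*0.31 = $70.17/kg

$70.17/kg


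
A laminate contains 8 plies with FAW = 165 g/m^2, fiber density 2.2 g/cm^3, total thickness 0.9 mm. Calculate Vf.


Vf = n * FAW / (rho_f * h * 1000) = 8 * 165 / (2.2 * 0.9 * 1000) = 0.6667

0.6667


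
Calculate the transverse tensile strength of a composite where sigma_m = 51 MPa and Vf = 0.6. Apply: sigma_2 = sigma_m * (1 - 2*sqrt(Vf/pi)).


factor = 1 - 2*sqrt(0.6/pi) = 0.126
sigma_2 = 51 * 0.126 = 6.42 MPa

6.42 MPa


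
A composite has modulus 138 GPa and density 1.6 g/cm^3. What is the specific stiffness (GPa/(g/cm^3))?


Specific stiffness = E/rho = 138/1.6 = 86.3 GPa/(g/cm^3)

86.3 GPa/(g/cm^3)


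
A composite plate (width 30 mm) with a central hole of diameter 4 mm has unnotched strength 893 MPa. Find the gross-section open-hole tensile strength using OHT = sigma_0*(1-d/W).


OHT = sigma_0*(1-d/W) = 893*(1-4/30) = 773.9 MPa

773.9 MPa


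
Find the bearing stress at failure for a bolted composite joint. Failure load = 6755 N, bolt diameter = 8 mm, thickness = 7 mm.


sigma_br = F/(d*h) = 6755/(8*7) = 120.6 MPa

120.6 MPa


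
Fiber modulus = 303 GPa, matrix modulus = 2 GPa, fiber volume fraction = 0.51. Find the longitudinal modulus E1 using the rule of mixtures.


E1 = Ef*Vf + Em*(1-Vf) = 303*0.51 + 2*0.49 = 155.51 GPa

155.51 GPa


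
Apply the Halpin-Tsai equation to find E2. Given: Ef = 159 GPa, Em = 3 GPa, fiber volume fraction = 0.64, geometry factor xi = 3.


eta = (Ef/Em - 1)/(Ef/Em + xi) = (53.0 - 1)/(53.0 + 3) = 0.9286
E2 = Em*(1+xi*eta*Vf)/(1-eta*Vf) = 20.58 GPa

20.58 GPa


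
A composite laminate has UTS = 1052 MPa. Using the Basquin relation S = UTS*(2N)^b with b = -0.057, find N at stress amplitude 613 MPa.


N = 0.5 * (S/UTS)^(1/b) = 0.5 * (613/1052)^(1/-0.057) = 6515.9037 cycles

6515.9037 cycles


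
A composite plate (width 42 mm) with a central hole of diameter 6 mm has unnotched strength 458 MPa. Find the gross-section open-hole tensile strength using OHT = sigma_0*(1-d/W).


OHT = sigma_0*(1-d/W) = 458*(1-6/42) = 392.6 MPa

392.6 MPa


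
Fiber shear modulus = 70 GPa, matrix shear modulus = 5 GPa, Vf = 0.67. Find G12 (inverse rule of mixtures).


1/G12 = Vf/Gf + (1-Vf)/Gm = 0.67/70 + 0.33/5
G12 = 13.23 GPa

13.23 GPa


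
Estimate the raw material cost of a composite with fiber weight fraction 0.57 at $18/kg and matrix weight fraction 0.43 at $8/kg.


Cost = cost_f*Wf + cost_m*Wm = 18*0.57 + 8*0.43 = $13.7/kg

$13.7/kg


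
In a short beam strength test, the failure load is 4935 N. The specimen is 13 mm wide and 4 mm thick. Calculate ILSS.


ILSS = 3F/(4bh) = 3*4935/(4*13*4) = 71.18 MPa

71.18 MPa


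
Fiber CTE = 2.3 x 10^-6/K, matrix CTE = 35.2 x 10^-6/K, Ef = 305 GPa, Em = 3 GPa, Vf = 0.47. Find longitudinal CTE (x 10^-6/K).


E1 = Ef*Vf + Em*(1-Vf) = 144.94
alpha_1 = (alpha_f*Ef*Vf + alpha_m*Em*(1-Vf))/E1 = 2.66 x 10^-6/K

2.66 x 10^-6/K


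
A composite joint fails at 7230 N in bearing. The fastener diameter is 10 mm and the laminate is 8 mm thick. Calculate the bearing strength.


sigma_br = F/(d*h) = 7230/(10*8) = 90.4 MPa

90.4 MPa


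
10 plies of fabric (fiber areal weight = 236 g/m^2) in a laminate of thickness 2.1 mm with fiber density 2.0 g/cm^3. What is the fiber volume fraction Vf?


Vf = n * FAW / (rho_f * h * 1000) = 10 * 236 / (2.0 * 2.1 * 1000) = 0.5619

0.5619


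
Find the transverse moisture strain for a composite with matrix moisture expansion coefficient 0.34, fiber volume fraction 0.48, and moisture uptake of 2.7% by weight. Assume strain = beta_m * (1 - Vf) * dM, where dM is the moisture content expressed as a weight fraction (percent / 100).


dM = 2.7/100 = 0.027
strain = beta_m * (1-Vf) * dM = 0.34 * 0.52 * 0.027 = 0.0047736

0.0047736


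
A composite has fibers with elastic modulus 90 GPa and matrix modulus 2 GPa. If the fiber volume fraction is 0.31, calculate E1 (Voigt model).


E1 = Ef*Vf + Em*(1-Vf) = 90*0.31 + 2*0.69 = 29.28 GPa

29.28 GPa


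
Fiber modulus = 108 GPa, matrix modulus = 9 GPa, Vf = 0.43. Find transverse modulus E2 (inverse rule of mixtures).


1/E2 = Vf/Ef + (1-Vf)/Em = 0.43/108 + 0.57/9
E2 = 14.86 GPa

14.86 GPa


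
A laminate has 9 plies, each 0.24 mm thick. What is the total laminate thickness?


h = n * t_ply = 9 * 0.24 = 2.16 mm

2.16 mm


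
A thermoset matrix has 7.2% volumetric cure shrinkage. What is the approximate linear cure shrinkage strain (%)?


Linear shrinkage ≈ vol_shrink/3 = 7.2/3 = 2.4%

2.4%


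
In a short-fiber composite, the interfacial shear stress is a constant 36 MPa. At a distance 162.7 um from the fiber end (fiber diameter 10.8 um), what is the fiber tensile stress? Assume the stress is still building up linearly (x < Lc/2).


Force balance: sigma_f * (pi*d^2/4) = tau * (pi*d) * x  ->  sigma_f = 4 * tau * x / d
sigma_f = 4 * 36 * 162.7 / 10.8 = 2169.3 MPa

2169.3 MPa


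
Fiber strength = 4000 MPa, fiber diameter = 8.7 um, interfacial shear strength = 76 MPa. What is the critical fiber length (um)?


Lc = sigma_f * d / (2 * tau_i) = 4000 * 8.7 / (2 * 76) = 228.9 um

228.9 um


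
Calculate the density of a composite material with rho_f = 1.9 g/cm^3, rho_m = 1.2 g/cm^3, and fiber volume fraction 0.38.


rho_c = rho_f*Vf + rho_m*(1-Vf) = 1.9*0.38 + 1.2*0.62 = 1.466 g/cm^3

1.466 g/cm^3


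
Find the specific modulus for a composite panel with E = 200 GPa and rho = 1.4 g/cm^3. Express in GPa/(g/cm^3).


Specific stiffness = E/rho = 200/1.4 = 142.9 GPa/(g/cm^3)

142.9 GPa/(g/cm^3)


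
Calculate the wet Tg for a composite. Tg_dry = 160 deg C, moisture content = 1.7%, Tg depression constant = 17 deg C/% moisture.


Tg_wet = Tg_dry - k*moisture = 160 - 17*1.7 = 131.1 deg C

131.1 deg C


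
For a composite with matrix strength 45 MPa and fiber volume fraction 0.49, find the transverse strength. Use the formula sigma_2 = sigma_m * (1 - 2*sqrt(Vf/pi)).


factor = 1 - 2*sqrt(0.49/pi) = 0.2101
sigma_2 = 45 * 0.2101 = 9.46 MPa

9.46 MPa


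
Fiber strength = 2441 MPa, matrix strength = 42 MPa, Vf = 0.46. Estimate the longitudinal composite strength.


sigma_1 = sigma_f*Vf + sigma_m*(1-Vf) = 2441*0.46 + 42*0.54 = 1145.5 MPa

1145.5 MPa


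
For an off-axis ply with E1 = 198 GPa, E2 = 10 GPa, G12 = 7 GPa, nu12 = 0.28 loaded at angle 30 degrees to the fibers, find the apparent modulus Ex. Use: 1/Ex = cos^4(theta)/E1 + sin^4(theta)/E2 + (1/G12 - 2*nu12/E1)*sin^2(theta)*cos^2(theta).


cos^4(30) = 0.5625, sin^4(30) = 0.0625, sin^2(30)*cos^2(30) = 0.1875
1/G12 - 2*nu12/E1 = 1/7 - 2*0.28/198 = 0.140029 GPa^-1
1/Ex = 0.5625/198 + 0.0625/10 + 0.140029*0.1875 = 0.0353463 GPa^-1
Ex = 28.29 GPa

28.29 GPa


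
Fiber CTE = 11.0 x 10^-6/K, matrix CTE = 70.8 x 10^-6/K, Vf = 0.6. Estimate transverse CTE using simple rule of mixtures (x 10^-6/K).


alpha_2 = alpha_f*Vf + alpha_m*(1-Vf) = 11.0*0.6 + 70.8*0.4 = 34.9 x 10^-6/K

34.9 x 10^-6/K


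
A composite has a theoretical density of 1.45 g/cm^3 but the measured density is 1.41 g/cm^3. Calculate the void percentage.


Void% = (rho_theo - rho_actual)/rho_theo * 100 = (1.45 - 1.41)/1.45 * 100 = 2.76%

2.76%


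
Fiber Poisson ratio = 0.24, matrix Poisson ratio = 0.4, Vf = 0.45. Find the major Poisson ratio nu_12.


nu_12 = nu_f*Vf + nu_m*(1-Vf) = 0.24*0.45 + 0.4*0.55 = 0.328

0.328


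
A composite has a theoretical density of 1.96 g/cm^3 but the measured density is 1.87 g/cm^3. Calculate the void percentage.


Void% = (rho_theo - rho_actual)/rho_theo * 100 = (1.96 - 1.87)/1.96 * 100 = 4.59%

4.59%


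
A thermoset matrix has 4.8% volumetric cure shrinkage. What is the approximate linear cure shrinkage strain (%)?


Linear shrinkage ≈ vol_shrink/3 = 4.8/3 = 1.6%

1.6%


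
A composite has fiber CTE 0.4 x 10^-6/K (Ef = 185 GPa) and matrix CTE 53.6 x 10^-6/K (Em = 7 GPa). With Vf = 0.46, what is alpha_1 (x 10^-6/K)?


E1 = Ef*Vf + Em*(1-Vf) = 88.88
alpha_1 = (alpha_f*Ef*Vf + alpha_m*Em*(1-Vf))/E1 = 2.66 x 10^-6/K

2.66 x 10^-6/K


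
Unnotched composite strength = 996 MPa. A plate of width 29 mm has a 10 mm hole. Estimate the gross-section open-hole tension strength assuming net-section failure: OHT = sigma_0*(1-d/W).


OHT = sigma_0*(1-d/W) = 996*(1-10/29) = 652.6 MPa

652.6 MPa


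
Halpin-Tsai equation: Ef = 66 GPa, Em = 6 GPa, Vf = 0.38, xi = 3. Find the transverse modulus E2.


eta = (Ef/Em - 1)/(Ef/Em + xi) = (11.0 - 1)/(11.0 + 3) = 0.7143
E2 = Em*(1+xi*eta*Vf)/(1-eta*Vf) = 14.94 GPa

14.94 GPa


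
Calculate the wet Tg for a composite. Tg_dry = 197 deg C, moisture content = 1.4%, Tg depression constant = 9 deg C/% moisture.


Tg_wet = Tg_dry - k*moisture = 197 - 9*1.4 = 184.4 deg C

184.4 deg C


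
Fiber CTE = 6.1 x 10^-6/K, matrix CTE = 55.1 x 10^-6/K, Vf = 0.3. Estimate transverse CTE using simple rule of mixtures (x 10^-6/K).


alpha_2 = alpha_f*Vf + alpha_m*(1-Vf) = 6.1*0.3 + 55.1*0.7 = 40.4 x 10^-6/K

40.4 x 10^-6/K


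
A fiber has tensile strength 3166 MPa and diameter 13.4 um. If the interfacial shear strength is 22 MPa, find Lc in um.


Lc = sigma_f * d / (2 * tau_i) = 3166 * 13.4 / (2 * 22) = 964.2 um

964.2 um


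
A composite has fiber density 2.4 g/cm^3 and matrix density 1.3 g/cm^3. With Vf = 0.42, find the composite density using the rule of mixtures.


rho_c = rho_f*Vf + rho_m*(1-Vf) = 2.4*0.42 + 1.3*0.58 = 1.762 g/cm^3

1.762 g/cm^3


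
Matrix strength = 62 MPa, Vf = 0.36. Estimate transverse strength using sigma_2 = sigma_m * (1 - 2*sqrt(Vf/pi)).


factor = 1 - 2*sqrt(0.36/pi) = 0.323
sigma_2 = 62 * 0.323 = 20.02 MPa

20.02 MPa


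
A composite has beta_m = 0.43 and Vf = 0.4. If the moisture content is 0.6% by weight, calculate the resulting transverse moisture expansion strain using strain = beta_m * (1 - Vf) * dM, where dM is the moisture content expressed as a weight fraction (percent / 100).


dM = 0.6/100 = 0.006
strain = beta_m * (1-Vf) * dM = 0.43 * 0.6 * 0.006 = 0.001548

0.001548


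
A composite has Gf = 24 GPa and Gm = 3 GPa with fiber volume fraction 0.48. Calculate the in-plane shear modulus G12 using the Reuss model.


1/G12 = Vf/Gf + (1-Vf)/Gm = 0.48/24 + 0.52/3
G12 = 5.17 GPa

5.17 GPa


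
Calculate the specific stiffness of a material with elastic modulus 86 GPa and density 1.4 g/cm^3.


Specific stiffness = E/rho = 86/1.4 = 61.4 GPa/(g/cm^3)

61.4 GPa/(g/cm^3)


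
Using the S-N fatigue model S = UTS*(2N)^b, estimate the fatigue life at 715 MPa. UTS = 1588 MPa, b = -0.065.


N = 0.5 * (S/UTS)^(1/b) = 0.5 * (715/1588)^(1/-0.065) = 107256.3906 cycles

107256.3906 cycles


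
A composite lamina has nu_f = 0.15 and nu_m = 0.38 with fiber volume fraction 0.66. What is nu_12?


nu_12 = nu_f*Vf + nu_m*(1-Vf) = 0.15*0.66 + 0.38*0.34 = 0.2282

0.2282


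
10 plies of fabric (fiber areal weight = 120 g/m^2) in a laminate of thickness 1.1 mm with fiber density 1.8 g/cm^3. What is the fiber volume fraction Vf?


Vf = n * FAW / (rho_f * h * 1000) = 10 * 120 / (1.8 * 1.1 * 1000) = 0.6061

0.6061


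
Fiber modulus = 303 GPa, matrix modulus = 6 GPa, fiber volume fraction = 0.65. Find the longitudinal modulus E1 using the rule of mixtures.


E1 = Ef*Vf + Em*(1-Vf) = 303*0.65 + 6*0.35 = 199.05 GPa

199.05 GPa


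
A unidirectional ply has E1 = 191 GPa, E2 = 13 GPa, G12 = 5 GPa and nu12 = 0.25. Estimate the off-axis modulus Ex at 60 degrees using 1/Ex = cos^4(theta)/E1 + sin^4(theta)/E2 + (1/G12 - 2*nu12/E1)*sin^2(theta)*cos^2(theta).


cos^4(60) = 0.0625, sin^4(60) = 0.5625, sin^2(60)*cos^2(60) = 0.1875
1/G12 - 2*nu12/E1 = 1/5 - 2*0.25/191 = 0.197382 GPa^-1
1/Ex = 0.0625/191 + 0.5625/13 + 0.197382*0.1875 = 0.0806056 GPa^-1
Ex = 12.41 GPa

12.41 GPa


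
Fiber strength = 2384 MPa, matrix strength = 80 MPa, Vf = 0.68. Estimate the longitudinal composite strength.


sigma_1 = sigma_f*Vf + sigma_m*(1-Vf) = 2384*0.68 + 80*0.32 = 1646.7 MPa

1646.7 MPa


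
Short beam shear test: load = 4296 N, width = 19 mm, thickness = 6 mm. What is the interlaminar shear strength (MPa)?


ILSS = 3F/(4bh) = 3*4296/(4*19*6) = 28.26 MPa

28.26 MPa


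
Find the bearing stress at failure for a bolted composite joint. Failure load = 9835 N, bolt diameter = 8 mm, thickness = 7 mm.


sigma_br = F/(d*h) = 9835/(8*7) = 175.6 MPa

175.6 MPa


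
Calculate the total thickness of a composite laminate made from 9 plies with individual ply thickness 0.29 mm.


h = n * t_ply = 9 * 0.29 = 2.61 mm

2.61 mm


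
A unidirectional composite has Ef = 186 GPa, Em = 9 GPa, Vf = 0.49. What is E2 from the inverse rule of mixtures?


1/E2 = Vf/Ef + (1-Vf)/Em = 0.49/186 + 0.51/9
E2 = 16.86 GPa

16.86 GPa


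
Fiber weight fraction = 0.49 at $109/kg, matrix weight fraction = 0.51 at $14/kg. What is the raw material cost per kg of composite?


Cost = cost_f*Wf + cost_m*Wm = 109*0.49 + 14*0.51 = $60.55/kg

$60.55/kg


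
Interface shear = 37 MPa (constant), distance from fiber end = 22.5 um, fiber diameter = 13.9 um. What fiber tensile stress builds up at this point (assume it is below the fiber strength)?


Force balance: sigma_f * (pi*d^2/4) = tau * (pi*d) * x  ->  sigma_f = 4 * tau * x / d
sigma_f = 4 * 37 * 22.5 / 13.9 = 239.6 MPa

239.6 MPa


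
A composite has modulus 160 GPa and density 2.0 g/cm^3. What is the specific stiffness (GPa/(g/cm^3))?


Specific stiffness = E/rho = 160/2.0 = 80.0 GPa/(g/cm^3)

80.0 GPa/(g/cm^3)


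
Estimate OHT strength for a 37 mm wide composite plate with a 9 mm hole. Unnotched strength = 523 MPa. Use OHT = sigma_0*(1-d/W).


OHT = sigma_0*(1-d/W) = 523*(1-9/37) = 395.8 MPa

395.8 MPa


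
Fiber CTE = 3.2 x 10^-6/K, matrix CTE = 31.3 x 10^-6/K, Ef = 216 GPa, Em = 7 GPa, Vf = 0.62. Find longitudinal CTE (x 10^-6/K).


E1 = Ef*Vf + Em*(1-Vf) = 136.58
alpha_1 = (alpha_f*Ef*Vf + alpha_m*Em*(1-Vf))/E1 = 3.75 x 10^-6/K

3.75 x 10^-6/K


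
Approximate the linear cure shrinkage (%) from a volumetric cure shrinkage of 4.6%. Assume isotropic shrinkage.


Linear shrinkage ≈ vol_shrink/3 = 4.6/3 = 1.533%

1.533%


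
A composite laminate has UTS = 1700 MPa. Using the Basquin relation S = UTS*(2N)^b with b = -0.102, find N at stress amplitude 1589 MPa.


N = 0.5 * (S/UTS)^(1/b) = 0.5 * (1589/1700)^(1/-0.102) = 0.9693 cycles

0.9693 cycles


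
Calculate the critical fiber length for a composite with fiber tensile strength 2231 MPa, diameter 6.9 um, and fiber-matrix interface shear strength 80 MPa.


Lc = sigma_f * d / (2 * tau_i) = 2231 * 6.9 / (2 * 80) = 96.2 um

96.2 um


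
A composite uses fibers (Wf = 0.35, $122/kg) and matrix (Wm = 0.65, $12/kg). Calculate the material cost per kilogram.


Cost = cost_f*Wf + cost_m*Wm = 122*0.35 + 12*0.65 = $50.5/kg

$50.5/kg


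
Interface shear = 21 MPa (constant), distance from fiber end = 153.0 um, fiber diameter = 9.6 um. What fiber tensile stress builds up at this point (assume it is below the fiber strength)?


Force balance: sigma_f * (pi*d^2/4) = tau * (pi*d) * x  ->  sigma_f = 4 * tau * x / d
sigma_f = 4 * 21 * 153.0 / 9.6 = 1338.8 MPa

1338.8 MPa


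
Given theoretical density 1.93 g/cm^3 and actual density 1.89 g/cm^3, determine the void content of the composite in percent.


Void% = (rho_theo - rho_actual)/rho_theo * 100 = (1.93 - 1.89)/1.93 * 100 = 2.07%

2.07%


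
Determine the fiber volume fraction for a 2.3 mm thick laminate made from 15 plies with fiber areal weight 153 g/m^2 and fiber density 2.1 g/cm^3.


Vf = n * FAW / (rho_f * h * 1000) = 15 * 153 / (2.1 * 2.3 * 1000) = 0.4752

0.4752


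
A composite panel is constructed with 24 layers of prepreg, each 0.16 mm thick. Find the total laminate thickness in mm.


h = n * t_ply = 24 * 0.16 = 3.84 mm

3.84 mm


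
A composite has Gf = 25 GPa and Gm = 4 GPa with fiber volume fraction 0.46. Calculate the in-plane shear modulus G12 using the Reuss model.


1/G12 = Vf/Gf + (1-Vf)/Gm = 0.46/25 + 0.54/4
G12 = 6.52 GPa

6.52 GPa


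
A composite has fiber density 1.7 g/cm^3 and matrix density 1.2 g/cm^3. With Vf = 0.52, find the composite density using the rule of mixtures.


rho_c = rho_f*Vf + rho_m*(1-Vf) = 1.7*0.52 + 1.2*0.48 = 1.46 g/cm^3

1.46 g/cm^3


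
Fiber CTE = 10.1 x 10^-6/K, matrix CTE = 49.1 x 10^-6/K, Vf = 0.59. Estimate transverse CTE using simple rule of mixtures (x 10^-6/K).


alpha_2 = alpha_f*Vf + alpha_m*(1-Vf) = 10.1*0.59 + 49.1*0.41 = 26.1 x 10^-6/K

26.1 x 10^-6/K


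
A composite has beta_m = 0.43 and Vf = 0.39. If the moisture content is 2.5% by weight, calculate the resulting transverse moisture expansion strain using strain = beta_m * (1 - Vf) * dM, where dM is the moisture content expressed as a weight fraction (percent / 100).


dM = 2.5/100 = 0.025
strain = beta_m * (1-Vf) * dM = 0.43 * 0.61 * 0.025 = 0.0065575

0.0065575


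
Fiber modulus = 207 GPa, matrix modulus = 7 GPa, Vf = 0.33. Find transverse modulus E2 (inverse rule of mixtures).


1/E2 = Vf/Ef + (1-Vf)/Em = 0.33/207 + 0.67/7
E2 = 10.28 GPa

10.28 GPa


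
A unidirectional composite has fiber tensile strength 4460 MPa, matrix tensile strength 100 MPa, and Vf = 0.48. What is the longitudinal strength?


sigma_1 = sigma_f*Vf + sigma_m*(1-Vf) = 4460*0.48 + 100*0.52 = 2192.8 MPa

2192.8 MPa


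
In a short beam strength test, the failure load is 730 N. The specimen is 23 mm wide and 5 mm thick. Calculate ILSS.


ILSS = 3F/(4bh) = 3*730/(4*23*5) = 4.76 MPa

4.76 MPa


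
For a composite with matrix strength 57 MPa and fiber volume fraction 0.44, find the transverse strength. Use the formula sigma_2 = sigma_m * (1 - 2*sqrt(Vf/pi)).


factor = 1 - 2*sqrt(0.44/pi) = 0.2515
sigma_2 = 57 * 0.2515 = 14.34 MPa

14.34 MPa


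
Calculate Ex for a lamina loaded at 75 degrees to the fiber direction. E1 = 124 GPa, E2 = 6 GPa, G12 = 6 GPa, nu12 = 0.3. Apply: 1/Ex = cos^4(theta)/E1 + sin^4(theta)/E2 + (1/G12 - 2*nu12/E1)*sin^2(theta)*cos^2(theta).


cos^4(75) = 0.004487, sin^4(75) = 0.870513, sin^2(75)*cos^2(75) = 0.0625
1/G12 - 2*nu12/E1 = 1/6 - 2*0.3/124 = 0.161828 GPa^-1
1/Ex = 0.004487/124 + 0.870513/6 + 0.161828*0.0625 = 0.1552359 GPa^-1
Ex = 6.44 GPa

6.44 GPa


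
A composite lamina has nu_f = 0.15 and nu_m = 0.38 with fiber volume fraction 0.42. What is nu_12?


nu_12 = nu_f*Vf + nu_m*(1-Vf) = 0.15*0.42 + 0.38*0.58 = 0.2834

0.2834


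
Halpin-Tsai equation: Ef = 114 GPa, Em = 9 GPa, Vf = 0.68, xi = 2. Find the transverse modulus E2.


eta = (Ef/Em - 1)/(Ef/Em + xi) = (12.6667 - 1)/(12.6667 + 2) = 0.7955
E2 = Em*(1+xi*eta*Vf)/(1-eta*Vf) = 40.81 GPa

40.81 GPa


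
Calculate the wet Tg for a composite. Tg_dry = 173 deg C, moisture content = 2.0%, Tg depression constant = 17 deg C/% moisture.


Tg_wet = Tg_dry - k*moisture = 173 - 17*2.0 = 139.0 deg C

139.0 deg C


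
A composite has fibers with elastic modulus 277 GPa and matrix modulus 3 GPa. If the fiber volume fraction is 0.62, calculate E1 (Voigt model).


E1 = Ef*Vf + Em*(1-Vf) = 277*0.62 + 3*0.38 = 172.88 GPa

172.88 GPa


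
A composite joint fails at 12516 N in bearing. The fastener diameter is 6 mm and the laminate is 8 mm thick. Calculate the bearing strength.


sigma_br = F/(d*h) = 12516/(6*8) = 260.8 MPa

260.8 MPa


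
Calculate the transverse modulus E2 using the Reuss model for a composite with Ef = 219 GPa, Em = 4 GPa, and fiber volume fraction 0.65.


1/E2 = Vf/Ef + (1-Vf)/Em = 0.65/219 + 0.35/4
E2 = 11.05 GPa

11.05 GPa


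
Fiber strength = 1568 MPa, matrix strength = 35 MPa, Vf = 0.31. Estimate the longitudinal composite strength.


sigma_1 = sigma_f*Vf + sigma_m*(1-Vf) = 1568*0.31 + 35*0.69 = 510.2 MPa

510.2 MPa


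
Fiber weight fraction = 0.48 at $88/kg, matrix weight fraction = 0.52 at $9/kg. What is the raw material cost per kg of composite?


Cost = cost_f*Wf + cost_m*Wm = 88*0.48 + 9*0.52 = $46.92/kg

$46.92/kg


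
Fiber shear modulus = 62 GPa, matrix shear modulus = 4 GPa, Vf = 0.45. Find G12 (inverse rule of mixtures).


1/G12 = Vf/Gf + (1-Vf)/Gm = 0.45/62 + 0.55/4
G12 = 6.91 GPa

6.91 GPa


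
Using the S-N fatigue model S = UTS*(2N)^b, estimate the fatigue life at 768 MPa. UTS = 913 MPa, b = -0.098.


N = 0.5 * (S/UTS)^(1/b) = 0.5 * (768/913)^(1/-0.098) = 2.9201 cycles

2.9201 cycles


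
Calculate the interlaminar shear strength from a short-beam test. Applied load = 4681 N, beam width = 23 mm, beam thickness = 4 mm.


ILSS = 3F/(4bh) = 3*4681/(4*23*4) = 38.16 MPa

38.16 MPa


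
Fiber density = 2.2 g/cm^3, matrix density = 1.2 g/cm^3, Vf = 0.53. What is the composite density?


rho_c = rho_f*Vf + rho_m*(1-Vf) = 2.2*0.53 + 1.2*0.47 = 1.73 g/cm^3

1.73 g/cm^3


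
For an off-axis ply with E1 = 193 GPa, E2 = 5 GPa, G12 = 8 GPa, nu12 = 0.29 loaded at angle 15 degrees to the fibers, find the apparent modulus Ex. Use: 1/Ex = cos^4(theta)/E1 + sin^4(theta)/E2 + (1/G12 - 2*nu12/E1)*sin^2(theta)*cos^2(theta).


cos^4(15) = 0.870513, sin^4(15) = 0.004487, sin^2(15)*cos^2(15) = 0.0625
1/G12 - 2*nu12/E1 = 1/8 - 2*0.29/193 = 0.121995 GPa^-1
1/Ex = 0.870513/193 + 0.004487/5 + 0.121995*0.0625 = 0.0130326 GPa^-1
Ex = 76.73 GPa

76.73 GPa


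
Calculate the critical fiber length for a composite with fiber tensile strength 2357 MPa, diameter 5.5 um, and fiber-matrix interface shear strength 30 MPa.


Lc = sigma_f * d / (2 * tau_i) = 2357 * 5.5 / (2 * 30) = 216.1 um

216.1 um


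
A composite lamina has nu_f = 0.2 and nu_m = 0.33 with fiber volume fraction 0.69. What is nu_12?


nu_12 = nu_f*Vf + nu_m*(1-Vf) = 0.2*0.69 + 0.33*0.31 = 0.2403

0.2403


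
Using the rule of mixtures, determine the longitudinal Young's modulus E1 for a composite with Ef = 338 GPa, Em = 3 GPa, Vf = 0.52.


E1 = Ef*Vf + Em*(1-Vf) = 338*0.52 + 3*0.48 = 177.2 GPa

177.2 GPa


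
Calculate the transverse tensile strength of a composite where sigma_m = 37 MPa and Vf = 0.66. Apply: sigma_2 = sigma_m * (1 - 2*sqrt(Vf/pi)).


factor = 1 - 2*sqrt(0.66/pi) = 0.0833
sigma_2 = 37 * 0.0833 = 3.08 MPa

3.08 MPa


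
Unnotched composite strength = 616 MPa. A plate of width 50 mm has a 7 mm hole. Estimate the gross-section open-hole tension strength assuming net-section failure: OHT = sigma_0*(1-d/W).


OHT = sigma_0*(1-d/W) = 616*(1-7/50) = 529.8 MPa

529.8 MPa


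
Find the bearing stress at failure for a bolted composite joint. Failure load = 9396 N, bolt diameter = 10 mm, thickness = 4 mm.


sigma_br = F/(d*h) = 9396/(10*4) = 234.9 MPa

234.9 MPa


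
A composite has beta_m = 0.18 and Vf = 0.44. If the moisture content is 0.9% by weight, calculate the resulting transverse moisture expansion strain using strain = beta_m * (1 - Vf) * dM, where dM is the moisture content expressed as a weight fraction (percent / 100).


dM = 0.9/100 = 0.009
strain = beta_m * (1-Vf) * dM = 0.18 * 0.56 * 0.009 = 0.0009072

0.0009072


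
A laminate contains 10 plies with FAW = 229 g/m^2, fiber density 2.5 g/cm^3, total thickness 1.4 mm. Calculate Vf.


Vf = n * FAW / (rho_f * h * 1000) = 10 * 229 / (2.5 * 1.4 * 1000) = 0.6543

0.6543


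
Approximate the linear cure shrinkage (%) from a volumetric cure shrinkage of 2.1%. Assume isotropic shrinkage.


Linear shrinkage ≈ vol_shrink/3 = 2.1/3 = 0.7%

0.7%


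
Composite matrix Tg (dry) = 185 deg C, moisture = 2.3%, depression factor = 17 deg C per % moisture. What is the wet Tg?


Tg_wet = Tg_dry - k*moisture = 185 - 17*2.3 = 145.9 deg C

145.9 deg C


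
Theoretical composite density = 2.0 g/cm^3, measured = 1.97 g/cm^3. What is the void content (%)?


Void% = (rho_theo - rho_actual)/rho_theo * 100 = (2.0 - 1.97)/2.0 * 100 = 1.5%

1.5%


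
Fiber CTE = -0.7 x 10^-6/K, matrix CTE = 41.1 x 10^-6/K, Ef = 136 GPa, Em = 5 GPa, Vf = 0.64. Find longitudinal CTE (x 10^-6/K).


E1 = Ef*Vf + Em*(1-Vf) = 88.84
alpha_1 = (alpha_f*Ef*Vf + alpha_m*Em*(1-Vf))/E1 = 0.15 x 10^-6/K

0.15 x 10^-6/K


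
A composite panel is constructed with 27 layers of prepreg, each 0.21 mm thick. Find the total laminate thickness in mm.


h = n * t_ply = 27 * 0.21 = 5.67 mm

5.67 mm


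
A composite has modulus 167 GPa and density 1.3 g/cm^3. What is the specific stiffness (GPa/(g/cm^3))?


Specific stiffness = E/rho = 167/1.3 = 128.5 GPa/(g/cm^3)

128.5 GPa/(g/cm^3)


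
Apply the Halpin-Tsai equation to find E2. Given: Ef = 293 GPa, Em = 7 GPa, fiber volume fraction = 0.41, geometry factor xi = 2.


eta = (Ef/Em - 1)/(Ef/Em + xi) = (41.8571 - 1)/(41.8571 + 2) = 0.9316
E2 = Em*(1+xi*eta*Vf)/(1-eta*Vf) = 19.98 GPa

19.98 GPa


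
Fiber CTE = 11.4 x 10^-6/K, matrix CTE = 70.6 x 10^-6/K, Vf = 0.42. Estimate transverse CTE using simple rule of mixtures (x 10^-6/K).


alpha_2 = alpha_f*Vf + alpha_m*(1-Vf) = 11.4*0.42 + 70.6*0.58 = 45.7 x 10^-6/K

45.7 x 10^-6/K


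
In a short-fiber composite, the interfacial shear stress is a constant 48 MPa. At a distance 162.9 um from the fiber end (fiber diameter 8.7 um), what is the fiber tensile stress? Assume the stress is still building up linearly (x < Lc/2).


Force balance: sigma_f * (pi*d^2/4) = tau * (pi*d) * x  ->  sigma_f = 4 * tau * x / d
sigma_f = 4 * 48 * 162.9 / 8.7 = 3595.0 MPa

3595.0 MPa


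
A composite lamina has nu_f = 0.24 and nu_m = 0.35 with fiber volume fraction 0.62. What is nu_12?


nu_12 = nu_f*Vf + nu_m*(1-Vf) = 0.24*0.62 + 0.35*0.38 = 0.2818

0.2818


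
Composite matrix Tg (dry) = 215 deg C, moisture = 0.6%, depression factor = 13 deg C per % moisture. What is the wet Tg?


Tg_wet = Tg_dry - k*moisture = 215 - 13*0.6 = 207.2 deg C

207.2 deg C


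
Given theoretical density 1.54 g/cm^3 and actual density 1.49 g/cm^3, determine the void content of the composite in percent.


Void% = (rho_theo - rho_actual)/rho_theo * 100 = (1.54 - 1.49)/1.54 * 100 = 3.25%

3.25%
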